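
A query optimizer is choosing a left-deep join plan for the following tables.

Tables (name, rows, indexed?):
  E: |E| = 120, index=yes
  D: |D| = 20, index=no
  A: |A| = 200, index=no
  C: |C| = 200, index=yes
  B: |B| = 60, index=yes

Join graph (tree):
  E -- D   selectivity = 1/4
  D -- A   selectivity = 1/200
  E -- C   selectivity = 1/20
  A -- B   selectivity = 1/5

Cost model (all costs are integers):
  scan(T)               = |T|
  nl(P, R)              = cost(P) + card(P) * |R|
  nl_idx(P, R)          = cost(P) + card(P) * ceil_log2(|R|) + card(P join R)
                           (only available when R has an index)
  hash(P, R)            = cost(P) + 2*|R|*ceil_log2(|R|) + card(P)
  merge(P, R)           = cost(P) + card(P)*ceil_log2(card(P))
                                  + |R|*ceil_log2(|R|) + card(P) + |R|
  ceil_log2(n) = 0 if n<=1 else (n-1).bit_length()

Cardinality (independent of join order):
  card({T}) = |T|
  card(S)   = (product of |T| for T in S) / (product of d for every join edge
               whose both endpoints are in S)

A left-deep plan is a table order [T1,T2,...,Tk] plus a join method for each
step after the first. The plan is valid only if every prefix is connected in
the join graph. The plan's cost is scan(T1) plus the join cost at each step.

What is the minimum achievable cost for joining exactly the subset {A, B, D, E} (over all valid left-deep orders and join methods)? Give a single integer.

2660

Selinger DP over subsets of {A,B,D,E}:
  {E}: scan cost=120, card=120
  {D}: scan cost=20, card=20
  {A}: scan cost=200, card=200
  {B}: scan cost=60, card=60
  {DE}: card=600; try (D,hash)→440, (E,nl_idx)→760, (E,merge)→1100, (D,merge)→1200, (E,hash)→1720, (E,nl)→2420 …(+1); best=440 via (D,hash)
  {AD}: card=20; try (D,hash)→600, (A,merge)→1940, (D,merge)→2120, (A,hash)→3240, (A,nl)→4020, (D,nl)→4200; best=600 via (D,hash)
  {AB}: card=2400; try (B,hash)→1120, (A,merge)→2280, (B,merge)→2420, (A,hash)→3320, (B,nl_idx)→3800, (A,nl)→12060 …(+1); best=1120 via (B,hash)
  {ADE}: card=600; try (E,nl_idx)→1340, (E,merge)→1680, (E,hash)→2300, (E,nl)→3000, (A,hash)→4240, (A,merge)→8840 …(+1); best=1340 via (E,nl_idx)
  {ABD}: card=240; try (B,nl_idx)→960, (B,merge)→1140, (B,hash)→1340, (B,nl)→1800, (D,hash)→3720, (D,merge)→32440 …(+1); best=960 via (B,nl_idx)
  {ABDE}: card=7200; try (B,hash)→2660, (E,hash)→2880, (E,merge)→4080, (B,merge)→8360, (E,nl_idx)→9840, (B,nl_idx)→12140 …(+2); best=2660 via (B,hash)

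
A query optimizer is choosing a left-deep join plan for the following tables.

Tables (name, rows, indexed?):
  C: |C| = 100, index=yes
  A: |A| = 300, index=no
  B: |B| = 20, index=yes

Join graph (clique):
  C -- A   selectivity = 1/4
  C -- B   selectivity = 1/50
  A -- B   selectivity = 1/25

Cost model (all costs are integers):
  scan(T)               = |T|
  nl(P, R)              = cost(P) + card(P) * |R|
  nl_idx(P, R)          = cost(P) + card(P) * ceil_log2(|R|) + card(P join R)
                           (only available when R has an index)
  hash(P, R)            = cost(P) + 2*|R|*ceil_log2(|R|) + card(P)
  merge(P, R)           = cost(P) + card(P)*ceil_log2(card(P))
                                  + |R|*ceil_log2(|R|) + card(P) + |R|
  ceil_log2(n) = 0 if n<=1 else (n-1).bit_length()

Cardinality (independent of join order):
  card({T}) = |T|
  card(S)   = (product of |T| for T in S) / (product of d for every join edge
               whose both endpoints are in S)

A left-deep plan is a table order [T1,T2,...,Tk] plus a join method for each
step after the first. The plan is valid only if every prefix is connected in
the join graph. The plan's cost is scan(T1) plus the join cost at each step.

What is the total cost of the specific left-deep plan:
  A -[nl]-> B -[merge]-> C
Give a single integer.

step 1: scan A: cost=300, card=300
step 2: join B via nl
    card(P join B) = 300*20/(25) = 240
    cost = 300 + 300*20 = 6300
step 3: join C via merge
    card(P join C) = 240*100/(4*50) = 120
    cost = 6300 + 240*8 + 100*7 + 240 + 100 = 9260

9260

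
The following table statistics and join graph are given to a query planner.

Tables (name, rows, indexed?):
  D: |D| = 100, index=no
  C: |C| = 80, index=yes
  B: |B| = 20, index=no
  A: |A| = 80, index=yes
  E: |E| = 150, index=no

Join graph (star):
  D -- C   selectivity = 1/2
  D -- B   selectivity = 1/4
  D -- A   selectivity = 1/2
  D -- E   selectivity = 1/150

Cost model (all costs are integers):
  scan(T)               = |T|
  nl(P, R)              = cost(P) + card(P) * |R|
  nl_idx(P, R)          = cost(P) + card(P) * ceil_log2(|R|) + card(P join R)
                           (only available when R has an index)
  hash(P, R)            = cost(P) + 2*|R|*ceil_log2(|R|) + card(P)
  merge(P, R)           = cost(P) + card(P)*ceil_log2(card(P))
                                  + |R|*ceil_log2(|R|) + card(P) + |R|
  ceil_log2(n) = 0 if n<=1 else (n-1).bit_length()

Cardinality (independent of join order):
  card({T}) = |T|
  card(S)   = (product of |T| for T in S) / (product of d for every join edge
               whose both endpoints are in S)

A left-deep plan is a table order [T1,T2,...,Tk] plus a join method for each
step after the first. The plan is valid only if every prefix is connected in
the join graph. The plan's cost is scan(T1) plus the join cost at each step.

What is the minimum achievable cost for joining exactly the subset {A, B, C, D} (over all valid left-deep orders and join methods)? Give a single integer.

Selinger DP over subsets of {A,B,C,D}:
  {D}: scan cost=100, card=100
  {C}: scan cost=80, card=80
  {B}: scan cost=20, card=20
  {A}: scan cost=80, card=80
  {CD}: card=4000; try (C,hash)→1320, (D,merge)→1520, (C,merge)→1540, (D,hash)→1560, (C,nl_idx)→4800, (D,nl)→8080 …(+1); best=1320 via (C,hash)
  {BD}: card=500; try (B,hash)→400, (D,merge)→940, (B,merge)→1020, (D,hash)→1440, (D,nl)→2020, (B,nl)→2100; best=400 via (B,hash)
  {AD}: card=4000; try (A,hash)→1320, (D,merge)→1520, (A,merge)→1540, (D,hash)→1560, (A,nl_idx)→4800, (D,nl)→8080 …(+1); best=1320 via (A,hash)
  {BCD}: card=20000; try (C,hash)→2020, (B,hash)→5520, (C,merge)→6040, (C,nl_idx)→23900, (C,nl)→40400, (B,merge)→53440 …(+1); best=2020 via (C,hash)
  {ACD}: card=160000; try (C,hash)→6440, (A,hash)→6440, (C,merge)→53960, (A,merge)→53960, (C,nl_idx)→189320, (A,nl_idx)→189320 …(+2); best=6440 via (C,hash)
  {ABD}: card=20000; try (A,hash)→2020, (B,hash)→5520, (A,merge)→6040, (A,nl_idx)→23900, (A,nl)→40400, (B,merge)→53440 …(+1); best=2020 via (A,hash)
  {ABCD}: card=800000; try (C,hash)→23140, (A,hash)→23140, (B,hash)→166640, (C,merge)→322660, (A,merge)→322660, (C,nl_idx)→942020 …(+5); best=23140 via (C,hash)

23140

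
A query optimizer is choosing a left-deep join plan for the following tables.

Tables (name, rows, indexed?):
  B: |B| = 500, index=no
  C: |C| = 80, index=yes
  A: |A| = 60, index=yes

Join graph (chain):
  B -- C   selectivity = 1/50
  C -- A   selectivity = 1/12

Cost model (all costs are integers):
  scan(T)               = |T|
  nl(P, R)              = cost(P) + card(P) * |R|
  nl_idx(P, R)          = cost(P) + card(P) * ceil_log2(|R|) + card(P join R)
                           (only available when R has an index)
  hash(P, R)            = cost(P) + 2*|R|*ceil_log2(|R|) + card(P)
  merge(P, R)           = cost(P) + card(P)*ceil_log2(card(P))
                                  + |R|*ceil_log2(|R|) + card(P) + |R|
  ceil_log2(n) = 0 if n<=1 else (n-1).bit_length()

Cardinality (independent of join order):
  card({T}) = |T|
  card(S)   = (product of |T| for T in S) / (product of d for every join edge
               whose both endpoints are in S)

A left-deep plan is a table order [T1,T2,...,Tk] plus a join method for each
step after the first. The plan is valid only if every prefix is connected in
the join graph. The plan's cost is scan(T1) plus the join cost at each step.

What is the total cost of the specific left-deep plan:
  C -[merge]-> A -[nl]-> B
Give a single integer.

step 1: scan C: cost=80, card=80
step 2: join A via merge
    card(P join A) = 80*60/(12) = 400
    cost = 80 + 80*7 + 60*6 + 80 + 60 = 1140
step 3: join B via nl
    card(P join B) = 400*500/(50) = 4000
    cost = 1140 + 400*500 = 201140

201140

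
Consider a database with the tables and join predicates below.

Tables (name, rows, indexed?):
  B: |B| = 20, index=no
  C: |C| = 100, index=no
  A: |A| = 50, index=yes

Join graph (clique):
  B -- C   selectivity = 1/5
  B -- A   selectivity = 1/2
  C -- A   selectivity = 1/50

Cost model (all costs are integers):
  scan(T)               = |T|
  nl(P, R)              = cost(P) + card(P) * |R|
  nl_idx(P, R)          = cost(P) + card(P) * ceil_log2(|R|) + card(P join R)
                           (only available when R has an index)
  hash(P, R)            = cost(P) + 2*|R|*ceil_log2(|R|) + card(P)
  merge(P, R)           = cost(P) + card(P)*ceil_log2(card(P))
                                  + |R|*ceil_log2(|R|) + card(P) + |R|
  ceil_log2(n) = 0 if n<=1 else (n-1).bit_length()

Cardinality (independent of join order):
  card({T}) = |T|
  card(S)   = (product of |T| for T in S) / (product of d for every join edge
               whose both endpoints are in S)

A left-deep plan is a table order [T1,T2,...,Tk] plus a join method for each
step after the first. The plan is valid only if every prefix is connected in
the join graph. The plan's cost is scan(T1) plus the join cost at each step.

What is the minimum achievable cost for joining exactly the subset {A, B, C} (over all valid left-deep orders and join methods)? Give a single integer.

1100

Selinger DP over subsets of {A,B,C}:
  {B}: scan cost=20, card=20
  {C}: scan cost=100, card=100
  {A}: scan cost=50, card=50
  {BC}: card=400; try (B,hash)→400, (C,merge)→940, (B,merge)→1020, (C,hash)→1440, (C,nl)→2020, (B,nl)→2100; best=400 via (B,hash)
  {AB}: card=500; try (B,hash)→300, (A,merge)→490, (B,merge)→520, (A,hash)→640, (A,nl_idx)→640, (A,nl)→1020 …(+1); best=300 via (B,hash)
  {AC}: card=100; try (A,hash)→800, (A,nl_idx)→800, (C,merge)→1200, (A,merge)→1250, (C,hash)→1500, (C,nl)→5050 …(+1); best=800 via (A,hash)
  {ABC}: card=200; try (B,hash)→1100, (A,hash)→1400, (B,merge)→1720, (C,hash)→2200, (B,nl)→2800, (A,nl_idx)→3000 …(+4); best=1100 via (B,hash)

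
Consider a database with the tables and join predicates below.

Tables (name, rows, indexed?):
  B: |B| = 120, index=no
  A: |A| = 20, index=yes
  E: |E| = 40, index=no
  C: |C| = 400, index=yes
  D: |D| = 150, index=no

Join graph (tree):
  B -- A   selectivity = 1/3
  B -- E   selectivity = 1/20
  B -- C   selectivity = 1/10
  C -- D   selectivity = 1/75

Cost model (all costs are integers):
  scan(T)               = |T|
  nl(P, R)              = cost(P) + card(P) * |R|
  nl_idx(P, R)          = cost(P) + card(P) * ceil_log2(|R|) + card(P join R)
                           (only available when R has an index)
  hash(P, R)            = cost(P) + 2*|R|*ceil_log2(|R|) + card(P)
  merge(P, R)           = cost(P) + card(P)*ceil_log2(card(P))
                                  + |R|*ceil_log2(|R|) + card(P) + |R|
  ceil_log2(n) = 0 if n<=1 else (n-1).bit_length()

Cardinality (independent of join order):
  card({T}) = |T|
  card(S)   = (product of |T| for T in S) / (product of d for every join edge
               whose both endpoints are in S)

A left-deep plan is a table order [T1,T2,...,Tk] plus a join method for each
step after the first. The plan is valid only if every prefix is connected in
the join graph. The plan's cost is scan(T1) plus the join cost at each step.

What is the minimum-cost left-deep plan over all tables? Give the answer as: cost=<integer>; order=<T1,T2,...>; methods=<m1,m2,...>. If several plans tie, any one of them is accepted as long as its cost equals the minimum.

Selinger DP (subsets sized 1..n):
  {B}: scan cost=120, card=120
  {A}: scan cost=20, card=20
  {E}: scan cost=40, card=40
  {C}: scan cost=400, card=400
  {D}: scan cost=150, card=150
  {AB}: card=800; try (A,hash)→440, (B,merge)→1100, (A,merge)→1200, (A,nl_idx)→1520, (B,hash)→1720, (B,nl)→2420 …(+1); best=440 via (A,hash)
  {BE}: card=240; try (E,hash)→720, (B,merge)→1280, (E,merge)→1360, (B,hash)→1760, (B,nl)→4840, (E,nl)→4920; best=720 via (E,hash)
  {BC}: card=4800; try (B,hash)→2480, (C,merge)→5080, (B,merge)→5360, (C,nl_idx)→6000, (C,hash)→7440, (C,nl)→48120 …(+1); best=2480 via (B,hash)
  {CD}: card=800; try (C,nl_idx)→2300, (D,hash)→3200, (C,merge)→5500, (D,merge)→5750, (C,hash)→7500, (C,nl)→60150 …(+1); best=2300 via (C,nl_idx)
  {ABE}: card=1600; try (A,hash)→1160, (E,hash)→1720, (A,merge)→3000, (A,nl_idx)→3520, (A,nl)→5520, (E,merge)→9520 …(+1); best=1160 via (A,hash)
  {ABC}: card=32000; try (A,hash)→7480, (C,hash)→8440, (C,merge)→13240, (C,nl_idx)→39640, (A,nl_idx)→58480, (A,merge)→69800 …(+2); best=7480 via (A,hash)
  {BCE}: card=9600; try (C,merge)→6880, (E,hash)→7760, (C,hash)→8160, (C,nl_idx)→12480, (E,merge)→69960, (C,nl)→96720 …(+1); best=6880 via (C,merge)
  {BCD}: card=9600; try (B,hash)→4780, (D,hash)→9680, (B,merge)→12060, (D,merge)→71030, (B,nl)→98300, (D,nl)→722480; best=4780 via (B,hash)
  {ABCE}: card=64000; try (C,hash)→9960, (A,hash)→16680, (C,merge)→24360, (E,hash)→39960, (C,nl_idx)→79560, (A,nl_idx)→118880 …(+5); best=9960 via (C,hash)
  {ABCD}: card=64000; try (A,hash)→14580, (D,hash)→41880, (A,nl_idx)→116780, (A,merge)→148900, (A,nl)→196780, (D,merge)→520830 …(+1); best=14580 via (A,hash)
  {BCDE}: card=19200; try (E,hash)→14860, (D,hash)→18880, (E,merge)→149060, (D,merge)→152230, (E,nl)→388780, (D,nl)→1446880; best=14860 via (E,hash)
  {ABCDE}: card=128000; try (A,hash)→34260, (D,hash)→76360, (E,hash)→79060, (A,nl_idx)→238860, (A,merge)→322180, (A,nl)→398860 …(+4); best=34260 via (A,hash)

cost=34260; order=D,C,B,E,A; methods=nl_idx,hash,hash,hash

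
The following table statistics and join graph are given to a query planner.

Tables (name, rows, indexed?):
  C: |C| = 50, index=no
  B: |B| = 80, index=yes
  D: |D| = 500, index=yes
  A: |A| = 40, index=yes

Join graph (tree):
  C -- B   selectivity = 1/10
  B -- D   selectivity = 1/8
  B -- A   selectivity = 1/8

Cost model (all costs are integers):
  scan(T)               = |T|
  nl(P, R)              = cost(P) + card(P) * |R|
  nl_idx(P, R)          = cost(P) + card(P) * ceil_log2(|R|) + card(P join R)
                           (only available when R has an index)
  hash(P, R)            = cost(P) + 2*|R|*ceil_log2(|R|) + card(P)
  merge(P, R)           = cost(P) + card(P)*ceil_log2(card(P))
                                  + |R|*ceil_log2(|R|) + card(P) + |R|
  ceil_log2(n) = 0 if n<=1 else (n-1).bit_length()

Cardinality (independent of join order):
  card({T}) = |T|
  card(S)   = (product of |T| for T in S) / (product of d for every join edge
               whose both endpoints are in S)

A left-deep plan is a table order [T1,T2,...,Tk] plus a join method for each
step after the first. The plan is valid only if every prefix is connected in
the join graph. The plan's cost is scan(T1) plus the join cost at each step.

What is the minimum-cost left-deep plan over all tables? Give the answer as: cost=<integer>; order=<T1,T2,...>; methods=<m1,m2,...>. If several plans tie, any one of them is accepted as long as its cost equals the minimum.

Selinger DP (subsets sized 1..n):
  {C}: scan cost=50, card=50
  {B}: scan cost=80, card=80
  {D}: scan cost=500, card=500
  {A}: scan cost=40, card=40
  {BC}: card=400; try (C,hash)→760, (B,nl_idx)→800, (B,merge)→1040, (C,merge)→1070, (B,hash)→1220, (B,nl)→4050 …(+1); best=760 via (C,hash)
  {BD}: card=5000; try (B,hash)→2120, (D,merge)→5720, (D,nl_idx)→5800, (B,merge)→6140, (B,nl_idx)→9000, (D,hash)→9160 …(+2); best=2120 via (B,hash)
  {AB}: card=400; try (A,hash)→640, (B,nl_idx)→720, (B,merge)→960, (A,nl_idx)→960, (A,merge)→1000, (B,hash)→1200 …(+2); best=640 via (A,hash)
  {BCD}: card=25000; try (C,hash)→7720, (D,merge)→9760, (D,hash)→10160, (D,nl_idx)→29360, (C,merge)→72470, (D,nl)→200760 …(+1); best=7720 via (C,hash)
  {ABC}: card=2000; try (C,hash)→1640, (A,hash)→1640, (C,merge)→4990, (A,merge)→5040, (A,nl_idx)→5160, (A,nl)→16760 …(+1); best=1640 via (C,hash)
  {ABD}: card=25000; try (A,hash)→7600, (D,merge)→9640, (D,hash)→10040, (D,nl_idx)→29240, (A,nl_idx)→57120, (A,merge)→72400 …(+2); best=7600 via (A,hash)
  {ABCD}: card=125000; try (D,hash)→12640, (D,merge)→30640, (C,hash)→33200, (A,hash)→33200, (D,nl_idx)→144640, (A,nl_idx)→282720 …(+5); best=12640 via (D,hash)

cost=12640; order=B,A,C,D; methods=hash,hash,hash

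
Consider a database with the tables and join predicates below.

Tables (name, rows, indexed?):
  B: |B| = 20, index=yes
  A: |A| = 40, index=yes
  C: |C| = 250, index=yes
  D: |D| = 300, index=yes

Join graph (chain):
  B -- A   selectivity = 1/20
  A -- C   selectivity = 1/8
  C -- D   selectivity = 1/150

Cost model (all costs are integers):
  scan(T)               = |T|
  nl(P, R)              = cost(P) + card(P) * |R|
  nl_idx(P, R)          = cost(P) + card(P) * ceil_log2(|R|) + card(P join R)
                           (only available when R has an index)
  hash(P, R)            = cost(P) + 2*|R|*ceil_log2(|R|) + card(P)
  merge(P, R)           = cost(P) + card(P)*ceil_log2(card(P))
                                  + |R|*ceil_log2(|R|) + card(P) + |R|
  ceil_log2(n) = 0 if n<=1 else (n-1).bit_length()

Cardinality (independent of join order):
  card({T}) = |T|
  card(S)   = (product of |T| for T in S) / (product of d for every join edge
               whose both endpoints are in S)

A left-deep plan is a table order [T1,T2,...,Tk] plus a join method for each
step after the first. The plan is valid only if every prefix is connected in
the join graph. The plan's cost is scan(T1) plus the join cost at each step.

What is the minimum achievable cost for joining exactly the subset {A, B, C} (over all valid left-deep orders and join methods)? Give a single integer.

1750

Selinger DP over subsets of {A,B,C}:
  {B}: scan cost=20, card=20
  {A}: scan cost=40, card=40
  {C}: scan cost=250, card=250
  {AB}: card=40; try (A,nl_idx)→180, (B,hash)→280, (B,nl_idx)→280, (A,merge)→420, (B,merge)→440, (A,hash)→520 …(+2); best=180 via (A,nl_idx)
  {AC}: card=1250; try (A,hash)→980, (C,nl_idx)→1610, (C,merge)→2570, (A,merge)→2780, (A,nl_idx)→3000, (C,hash)→4080 …(+2); best=980 via (A,hash)
  {ABC}: card=1250; try (C,nl_idx)→1750, (B,hash)→2430, (C,merge)→2710, (C,hash)→4220, (B,nl_idx)→8480, (C,nl)→10180 …(+2); best=1750 via (C,nl_idx)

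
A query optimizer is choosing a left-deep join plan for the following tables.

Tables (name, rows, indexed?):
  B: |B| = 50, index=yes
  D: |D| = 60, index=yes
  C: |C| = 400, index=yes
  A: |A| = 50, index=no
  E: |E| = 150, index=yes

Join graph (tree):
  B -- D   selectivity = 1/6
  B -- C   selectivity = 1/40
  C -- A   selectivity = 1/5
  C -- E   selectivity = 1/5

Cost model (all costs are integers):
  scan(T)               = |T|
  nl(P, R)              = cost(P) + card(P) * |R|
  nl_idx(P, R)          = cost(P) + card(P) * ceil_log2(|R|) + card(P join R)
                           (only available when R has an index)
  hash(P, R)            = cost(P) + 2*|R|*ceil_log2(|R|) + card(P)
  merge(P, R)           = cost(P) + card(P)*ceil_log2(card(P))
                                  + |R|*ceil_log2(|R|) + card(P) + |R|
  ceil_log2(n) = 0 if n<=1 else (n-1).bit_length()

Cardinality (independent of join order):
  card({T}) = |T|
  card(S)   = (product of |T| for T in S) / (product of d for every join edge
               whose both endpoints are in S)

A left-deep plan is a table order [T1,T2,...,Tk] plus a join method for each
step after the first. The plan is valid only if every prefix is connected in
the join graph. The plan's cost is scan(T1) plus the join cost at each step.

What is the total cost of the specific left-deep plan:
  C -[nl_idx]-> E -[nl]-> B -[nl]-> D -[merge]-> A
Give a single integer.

step 1: scan C: cost=400, card=400
step 2: join E via nl_idx
    card(P join E) = 400*150/(5) = 12000
    cost = 400 + 400*8 + 12000 = 15600
step 3: join B via nl
    card(P join B) = 12000*50/(40) = 15000
    cost = 15600 + 12000*50 = 615600
step 4: join D via nl
    card(P join D) = 15000*60/(6) = 150000
    cost = 615600 + 15000*60 = 1515600
step 5: join A via merge
    card(P join A) = 150000*50/(5) = 1500000
    cost = 1515600 + 150000*18 + 50*6 + 150000 + 50 = 4365950

4365950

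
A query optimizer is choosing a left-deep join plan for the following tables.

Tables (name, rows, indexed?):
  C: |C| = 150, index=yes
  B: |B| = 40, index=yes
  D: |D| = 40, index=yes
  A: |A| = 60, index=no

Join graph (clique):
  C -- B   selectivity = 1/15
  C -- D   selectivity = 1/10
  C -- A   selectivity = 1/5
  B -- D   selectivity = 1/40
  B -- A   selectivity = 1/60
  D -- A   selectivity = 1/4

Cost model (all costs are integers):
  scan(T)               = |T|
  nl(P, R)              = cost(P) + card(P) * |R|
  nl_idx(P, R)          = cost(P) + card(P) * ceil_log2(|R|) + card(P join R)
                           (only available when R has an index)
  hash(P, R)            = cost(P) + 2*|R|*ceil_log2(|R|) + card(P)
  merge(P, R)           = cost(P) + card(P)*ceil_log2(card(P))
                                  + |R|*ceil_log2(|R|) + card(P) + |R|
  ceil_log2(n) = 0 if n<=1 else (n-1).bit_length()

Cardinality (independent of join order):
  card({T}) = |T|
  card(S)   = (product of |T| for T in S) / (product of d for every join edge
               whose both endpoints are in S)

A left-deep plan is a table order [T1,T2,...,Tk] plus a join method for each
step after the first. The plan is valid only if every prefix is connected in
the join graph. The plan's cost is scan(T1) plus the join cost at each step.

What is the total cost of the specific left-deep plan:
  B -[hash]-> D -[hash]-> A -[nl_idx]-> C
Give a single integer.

step 1: scan B: cost=40, card=40
step 2: join D via hash
    card(P join D) = 40*40/(40) = 40
    cost = 40 + 2*40*6 + 40 = 560
step 3: join A via hash
    card(P join A) = 40*60/(60*4) = 10
    cost = 560 + 2*60*6 + 40 = 1320
step 4: join C via nl_idx
    card(P join C) = 10*150/(15*10*5) = 2
    cost = 1320 + 10*8 + 2 = 1402

1402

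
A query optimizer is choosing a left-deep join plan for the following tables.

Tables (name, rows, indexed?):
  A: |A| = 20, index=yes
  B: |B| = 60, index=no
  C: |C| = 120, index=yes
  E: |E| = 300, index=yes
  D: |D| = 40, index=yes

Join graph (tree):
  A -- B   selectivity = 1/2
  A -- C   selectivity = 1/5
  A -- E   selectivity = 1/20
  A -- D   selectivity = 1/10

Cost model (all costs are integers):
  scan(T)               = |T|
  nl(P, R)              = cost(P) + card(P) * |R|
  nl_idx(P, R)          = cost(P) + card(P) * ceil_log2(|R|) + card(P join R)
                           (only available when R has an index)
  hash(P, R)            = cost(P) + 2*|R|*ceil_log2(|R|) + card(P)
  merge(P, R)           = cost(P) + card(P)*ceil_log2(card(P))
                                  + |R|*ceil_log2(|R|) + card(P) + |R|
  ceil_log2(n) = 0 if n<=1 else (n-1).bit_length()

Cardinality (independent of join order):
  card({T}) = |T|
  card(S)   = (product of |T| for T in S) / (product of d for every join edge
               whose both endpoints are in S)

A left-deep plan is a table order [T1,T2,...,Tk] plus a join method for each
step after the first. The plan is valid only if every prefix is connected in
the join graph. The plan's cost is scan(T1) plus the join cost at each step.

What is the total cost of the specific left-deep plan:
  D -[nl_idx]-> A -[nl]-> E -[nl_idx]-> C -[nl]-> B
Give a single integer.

step 1: scan D: cost=40, card=40
step 2: join A via nl_idx
    card(P join A) = 40*20/(10) = 80
    cost = 40 + 40*5 + 80 = 320
step 3: join E via nl
    card(P join E) = 80*300/(20) = 1200
    cost = 320 + 80*300 = 24320
step 4: join C via nl_idx
    card(P join C) = 1200*120/(5) = 28800
    cost = 24320 + 1200*7 + 28800 = 61520
step 5: join B via nl
    card(P join B) = 28800*60/(2) = 864000
    cost = 61520 + 28800*60 = 1789520

1789520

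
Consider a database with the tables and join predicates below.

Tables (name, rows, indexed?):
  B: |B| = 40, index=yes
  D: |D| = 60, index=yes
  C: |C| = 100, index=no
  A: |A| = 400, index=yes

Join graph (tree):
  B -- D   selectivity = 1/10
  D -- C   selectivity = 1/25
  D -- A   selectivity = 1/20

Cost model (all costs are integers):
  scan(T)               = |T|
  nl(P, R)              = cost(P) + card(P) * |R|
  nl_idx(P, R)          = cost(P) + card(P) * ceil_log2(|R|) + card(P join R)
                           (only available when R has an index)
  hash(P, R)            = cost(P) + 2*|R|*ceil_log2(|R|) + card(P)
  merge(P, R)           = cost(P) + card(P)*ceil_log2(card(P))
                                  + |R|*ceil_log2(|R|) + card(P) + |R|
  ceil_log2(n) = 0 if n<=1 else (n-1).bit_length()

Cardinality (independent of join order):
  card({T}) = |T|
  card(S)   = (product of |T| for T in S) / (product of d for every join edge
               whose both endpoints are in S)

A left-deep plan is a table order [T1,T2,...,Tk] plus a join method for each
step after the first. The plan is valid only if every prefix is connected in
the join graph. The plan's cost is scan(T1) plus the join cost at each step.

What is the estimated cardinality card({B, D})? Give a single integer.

240

Tables in S: B(40), D(60)
Edges inside S: B-D(d=10)
numerator = 40 * 60 = 2400
denominator = 10 = 10
card(S) = 2400 / 10 = 240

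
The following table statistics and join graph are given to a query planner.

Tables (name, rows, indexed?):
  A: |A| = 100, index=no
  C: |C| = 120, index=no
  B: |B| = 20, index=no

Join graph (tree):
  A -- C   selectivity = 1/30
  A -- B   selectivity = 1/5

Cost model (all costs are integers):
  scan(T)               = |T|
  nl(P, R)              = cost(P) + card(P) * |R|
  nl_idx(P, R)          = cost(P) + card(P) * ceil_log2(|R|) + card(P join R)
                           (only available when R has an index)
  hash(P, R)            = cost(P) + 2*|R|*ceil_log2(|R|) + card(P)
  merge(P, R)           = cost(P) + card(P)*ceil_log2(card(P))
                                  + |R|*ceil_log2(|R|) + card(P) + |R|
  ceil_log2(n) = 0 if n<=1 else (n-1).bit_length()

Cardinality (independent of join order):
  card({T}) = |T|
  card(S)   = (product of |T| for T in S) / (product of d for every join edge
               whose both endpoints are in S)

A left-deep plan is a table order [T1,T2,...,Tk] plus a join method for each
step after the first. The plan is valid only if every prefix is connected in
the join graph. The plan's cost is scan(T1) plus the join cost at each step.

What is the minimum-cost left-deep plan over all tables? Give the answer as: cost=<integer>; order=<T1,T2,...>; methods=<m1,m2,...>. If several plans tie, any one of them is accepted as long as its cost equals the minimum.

Selinger DP (subsets sized 1..n):
  {A}: scan cost=100, card=100
  {C}: scan cost=120, card=120
  {B}: scan cost=20, card=20
  {AC}: card=400; try (A,hash)→1640, (C,merge)→1860, (C,hash)→1880, (A,merge)→1880, (C,nl)→12100, (A,nl)→12120; best=1640 via (A,hash)
  {AB}: card=400; try (B,hash)→400, (A,merge)→940, (B,merge)→1020, (A,hash)→1440, (A,nl)→2020, (B,nl)→2100; best=400 via (B,hash)
  {ABC}: card=1600; try (B,hash)→2240, (C,hash)→2480, (C,merge)→5360, (B,merge)→5760, (B,nl)→9640, (C,nl)→48400; best=2240 via (B,hash)

cost=2240; order=C,A,B; methods=hash,hash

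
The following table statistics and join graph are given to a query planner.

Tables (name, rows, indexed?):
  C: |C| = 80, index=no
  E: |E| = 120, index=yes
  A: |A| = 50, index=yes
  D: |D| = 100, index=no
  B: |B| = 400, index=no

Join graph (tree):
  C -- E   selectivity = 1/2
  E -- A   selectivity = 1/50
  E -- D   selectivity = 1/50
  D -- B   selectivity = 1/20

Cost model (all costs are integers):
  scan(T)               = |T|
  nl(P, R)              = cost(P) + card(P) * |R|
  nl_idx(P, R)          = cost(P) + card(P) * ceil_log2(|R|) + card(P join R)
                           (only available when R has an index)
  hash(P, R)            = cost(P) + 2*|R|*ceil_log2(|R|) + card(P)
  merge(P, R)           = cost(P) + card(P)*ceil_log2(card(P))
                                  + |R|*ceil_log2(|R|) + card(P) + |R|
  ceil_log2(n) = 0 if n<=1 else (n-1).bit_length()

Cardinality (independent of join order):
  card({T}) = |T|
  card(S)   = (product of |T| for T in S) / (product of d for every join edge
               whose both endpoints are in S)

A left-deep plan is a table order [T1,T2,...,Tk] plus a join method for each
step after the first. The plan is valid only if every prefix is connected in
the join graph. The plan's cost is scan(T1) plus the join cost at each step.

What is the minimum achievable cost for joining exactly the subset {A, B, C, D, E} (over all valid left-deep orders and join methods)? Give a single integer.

Selinger DP over subsets of {A,B,C,D,E}:
  {C}: scan cost=80, card=80
  {E}: scan cost=120, card=120
  {A}: scan cost=50, card=50
  {D}: scan cost=100, card=100
  {B}: scan cost=400, card=400
  {CE}: card=4800; try (C,hash)→1360, (E,merge)→1680, (C,merge)→1720, (E,hash)→1840, (E,nl_idx)→5440, (E,nl)→9680 …(+1); best=1360 via (C,hash)
  {AE}: card=120; try (E,nl_idx)→520, (A,hash)→840, (A,nl_idx)→960, (E,merge)→1360, (A,merge)→1430, (E,hash)→1780 …(+2); best=520 via (E,nl_idx)
  {DE}: card=240; try (E,nl_idx)→1040, (D,hash)→1640, (E,merge)→1860, (E,hash)→1880, (D,merge)→1880, (E,nl)→12100 …(+1); best=1040 via (E,nl_idx)
  {BD}: card=2000; try (D,hash)→2200, (B,merge)→4900, (D,merge)→5200, (B,hash)→7400, (B,nl)→40100, (D,nl)→40400; best=2200 via (D,hash)
  {ACE}: card=4800; try (C,hash)→1760, (C,merge)→2120, (A,hash)→6760, (C,nl)→10120, (A,nl_idx)→34960, (A,merge)→68910 …(+1); best=1760 via (C,hash)
  {CDE}: card=9600; try (C,hash)→2400, (C,merge)→3840, (D,hash)→7560, (C,nl)→20240, (D,merge)→69360, (D,nl)→481360; best=2400 via (C,hash)
  {ADE}: card=240; try (A,hash)→1880, (D,hash)→2040, (D,merge)→2280, (A,nl_idx)→2720, (A,merge)→3550, (D,nl)→12520 …(+1); best=1880 via (A,hash)
  {BDE}: card=4800; try (E,hash)→5880, (B,merge)→7200, (B,hash)→8480, (E,nl_idx)→21000, (E,merge)→27160, (B,nl)→97040 …(+1); best=5880 via (E,hash)
  {ACDE}: card=9600; try (C,hash)→3240, (C,merge)→4680, (D,hash)→7960, (A,hash)→12600, (C,nl)→21080, (A,nl_idx)→69600 …(+4); best=3240 via (C,hash)
  {BCDE}: card=192000; try (C,hash)→11800, (B,hash)→19200, (C,merge)→73720, (B,merge)→150400, (C,nl)→389880, (B,nl)→3842400; best=11800 via (C,hash)
  {ABDE}: card=4800; try (B,merge)→8040, (B,hash)→9320, (A,hash)→11280, (A,nl_idx)→39480, (A,merge)→73430, (B,nl)→97880 …(+1); best=8040 via (B,merge)
  {ABCDE}: card=192000; try (C,hash)→13960, (B,hash)→20040, (C,merge)→75880, (B,merge)→151240, (A,hash)→204400, (C,nl)→392040 …(+4); best=13960 via (C,hash)

13960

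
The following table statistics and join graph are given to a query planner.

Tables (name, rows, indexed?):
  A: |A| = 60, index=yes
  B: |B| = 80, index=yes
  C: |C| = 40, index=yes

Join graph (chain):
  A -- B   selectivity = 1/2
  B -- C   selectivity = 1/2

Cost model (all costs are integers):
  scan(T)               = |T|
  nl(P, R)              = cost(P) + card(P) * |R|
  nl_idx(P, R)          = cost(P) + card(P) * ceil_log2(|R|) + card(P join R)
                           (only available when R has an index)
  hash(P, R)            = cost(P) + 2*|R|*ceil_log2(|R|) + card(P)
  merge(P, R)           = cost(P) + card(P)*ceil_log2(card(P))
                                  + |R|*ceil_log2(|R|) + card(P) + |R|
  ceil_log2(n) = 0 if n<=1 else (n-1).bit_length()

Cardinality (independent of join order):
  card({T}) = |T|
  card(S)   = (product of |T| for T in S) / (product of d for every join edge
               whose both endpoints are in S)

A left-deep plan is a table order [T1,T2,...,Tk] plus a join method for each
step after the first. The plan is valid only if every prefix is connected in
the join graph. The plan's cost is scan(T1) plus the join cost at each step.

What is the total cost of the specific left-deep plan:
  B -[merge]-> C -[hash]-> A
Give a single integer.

3320

step 1: scan B: cost=80, card=80
step 2: join C via merge
    card(P join C) = 80*40/(2) = 1600
    cost = 80 + 80*7 + 40*6 + 80 + 40 = 1000
step 3: join A via hash
    card(P join A) = 1600*60/(2) = 48000
    cost = 1000 + 2*60*6 + 1600 = 3320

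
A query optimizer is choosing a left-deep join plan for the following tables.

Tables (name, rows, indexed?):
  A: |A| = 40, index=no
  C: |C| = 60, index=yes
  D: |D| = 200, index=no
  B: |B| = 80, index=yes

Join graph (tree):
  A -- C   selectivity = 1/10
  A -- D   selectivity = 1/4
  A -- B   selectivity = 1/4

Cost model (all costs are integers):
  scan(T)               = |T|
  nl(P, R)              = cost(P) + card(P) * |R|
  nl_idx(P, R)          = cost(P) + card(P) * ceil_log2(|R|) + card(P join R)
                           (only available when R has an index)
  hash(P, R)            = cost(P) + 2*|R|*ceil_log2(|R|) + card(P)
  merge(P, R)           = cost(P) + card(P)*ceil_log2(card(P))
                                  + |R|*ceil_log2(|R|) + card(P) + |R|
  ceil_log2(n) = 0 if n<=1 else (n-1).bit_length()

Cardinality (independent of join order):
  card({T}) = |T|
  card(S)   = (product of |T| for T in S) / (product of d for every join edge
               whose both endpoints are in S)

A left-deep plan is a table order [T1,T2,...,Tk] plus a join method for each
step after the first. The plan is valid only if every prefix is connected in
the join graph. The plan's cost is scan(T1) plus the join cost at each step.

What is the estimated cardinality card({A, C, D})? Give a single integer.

12000

Tables in S: A(40), C(60), D(200)
Edges inside S: A-C(d=10), A-D(d=4)
numerator = 40 * 60 * 200 = 480000
denominator = 10 * 4 = 40
card(S) = 480000 / 40 = 12000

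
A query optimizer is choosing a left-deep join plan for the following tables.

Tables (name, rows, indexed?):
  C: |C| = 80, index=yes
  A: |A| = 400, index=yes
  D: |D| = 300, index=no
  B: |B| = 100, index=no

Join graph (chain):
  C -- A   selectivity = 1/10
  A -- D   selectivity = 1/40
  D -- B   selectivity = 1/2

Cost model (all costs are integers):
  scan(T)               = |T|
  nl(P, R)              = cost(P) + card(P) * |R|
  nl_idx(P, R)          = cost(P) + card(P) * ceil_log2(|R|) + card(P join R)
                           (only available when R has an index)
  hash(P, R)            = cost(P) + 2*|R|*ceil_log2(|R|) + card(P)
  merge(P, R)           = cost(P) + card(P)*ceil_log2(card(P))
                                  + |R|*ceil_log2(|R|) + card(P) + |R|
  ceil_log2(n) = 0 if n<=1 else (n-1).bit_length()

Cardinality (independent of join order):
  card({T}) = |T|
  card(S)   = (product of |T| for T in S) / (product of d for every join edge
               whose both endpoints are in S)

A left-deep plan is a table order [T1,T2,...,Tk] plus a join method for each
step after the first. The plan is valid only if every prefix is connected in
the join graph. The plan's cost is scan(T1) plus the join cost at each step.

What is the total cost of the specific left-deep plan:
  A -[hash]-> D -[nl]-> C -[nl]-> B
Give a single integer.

2646200

step 1: scan A: cost=400, card=400
step 2: join D via hash
    card(P join D) = 400*300/(40) = 3000
    cost = 400 + 2*300*9 + 400 = 6200
step 3: join C via nl
    card(P join C) = 3000*80/(10) = 24000
    cost = 6200 + 3000*80 = 246200
step 4: join B via nl
    card(P join B) = 24000*100/(2) = 1200000
    cost = 246200 + 24000*100 = 2646200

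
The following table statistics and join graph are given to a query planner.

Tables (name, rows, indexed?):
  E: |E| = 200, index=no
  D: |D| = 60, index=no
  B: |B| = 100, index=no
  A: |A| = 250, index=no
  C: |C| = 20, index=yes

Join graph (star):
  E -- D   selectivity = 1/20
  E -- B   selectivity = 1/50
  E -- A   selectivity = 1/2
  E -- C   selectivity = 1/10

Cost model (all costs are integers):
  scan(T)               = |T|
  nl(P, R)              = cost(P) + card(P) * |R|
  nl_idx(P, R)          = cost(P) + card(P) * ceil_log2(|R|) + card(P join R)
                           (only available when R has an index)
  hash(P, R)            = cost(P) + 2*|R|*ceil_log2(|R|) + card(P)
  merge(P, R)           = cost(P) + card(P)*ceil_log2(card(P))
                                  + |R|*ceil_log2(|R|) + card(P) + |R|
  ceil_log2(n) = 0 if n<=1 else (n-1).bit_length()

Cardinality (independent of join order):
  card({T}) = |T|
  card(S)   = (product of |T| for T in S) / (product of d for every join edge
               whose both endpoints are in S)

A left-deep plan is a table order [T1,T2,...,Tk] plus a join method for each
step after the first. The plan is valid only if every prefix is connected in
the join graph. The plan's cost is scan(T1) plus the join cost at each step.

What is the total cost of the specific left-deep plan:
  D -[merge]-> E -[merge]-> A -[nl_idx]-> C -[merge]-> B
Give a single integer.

step 1: scan D: cost=60, card=60
step 2: join E via merge
    card(P join E) = 60*200/(20) = 600
    cost = 60 + 60*6 + 200*8 + 60 + 200 = 2280
step 3: join A via merge
    card(P join A) = 600*250/(2) = 75000
    cost = 2280 + 600*10 + 250*8 + 600 + 250 = 11130
step 4: join C via nl_idx
    card(P join C) = 75000*20/(10) = 150000
    cost = 11130 + 75000*5 + 150000 = 536130
step 5: join B via merge
    card(P join B) = 150000*100/(50) = 300000
    cost = 536130 + 150000*18 + 100*7 + 150000 + 100 = 3386930

3386930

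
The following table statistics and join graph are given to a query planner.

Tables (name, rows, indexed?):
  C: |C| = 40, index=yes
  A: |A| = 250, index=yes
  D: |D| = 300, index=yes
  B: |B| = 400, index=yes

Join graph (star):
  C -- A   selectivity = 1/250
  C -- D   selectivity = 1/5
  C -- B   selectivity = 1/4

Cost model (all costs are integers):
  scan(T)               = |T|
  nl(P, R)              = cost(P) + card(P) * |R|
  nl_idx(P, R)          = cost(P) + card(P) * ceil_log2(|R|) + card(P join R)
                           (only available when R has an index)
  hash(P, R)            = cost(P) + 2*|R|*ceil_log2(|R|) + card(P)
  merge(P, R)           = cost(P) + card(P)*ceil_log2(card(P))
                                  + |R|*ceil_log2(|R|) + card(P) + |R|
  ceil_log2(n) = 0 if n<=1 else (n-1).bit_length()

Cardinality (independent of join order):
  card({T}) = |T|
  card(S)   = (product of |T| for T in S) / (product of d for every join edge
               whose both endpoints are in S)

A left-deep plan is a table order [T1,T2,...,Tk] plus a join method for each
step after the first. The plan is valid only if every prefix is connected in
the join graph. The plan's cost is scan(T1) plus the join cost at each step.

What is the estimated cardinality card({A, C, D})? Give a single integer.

2400

Tables in S: A(250), C(40), D(300)
Edges inside S: C-A(d=250), C-D(d=5)
numerator = 250 * 40 * 300 = 3000000
denominator = 250 * 5 = 1250
card(S) = 3000000 / 1250 = 2400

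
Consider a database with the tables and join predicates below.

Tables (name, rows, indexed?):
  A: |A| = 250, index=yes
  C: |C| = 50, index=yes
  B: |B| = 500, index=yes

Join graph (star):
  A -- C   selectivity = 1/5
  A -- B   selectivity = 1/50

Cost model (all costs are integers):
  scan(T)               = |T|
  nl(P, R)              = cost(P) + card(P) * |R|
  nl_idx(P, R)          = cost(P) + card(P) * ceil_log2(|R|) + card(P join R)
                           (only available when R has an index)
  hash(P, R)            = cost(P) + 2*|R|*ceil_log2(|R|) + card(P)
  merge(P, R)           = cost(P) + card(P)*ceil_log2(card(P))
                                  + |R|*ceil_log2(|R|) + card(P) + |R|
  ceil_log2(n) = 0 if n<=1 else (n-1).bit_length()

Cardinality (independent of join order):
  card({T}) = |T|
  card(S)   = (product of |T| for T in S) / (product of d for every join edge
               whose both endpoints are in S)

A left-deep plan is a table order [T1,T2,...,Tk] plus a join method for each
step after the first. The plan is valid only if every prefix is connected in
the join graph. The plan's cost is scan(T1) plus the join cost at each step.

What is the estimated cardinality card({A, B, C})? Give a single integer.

Tables in S: A(250), B(500), C(50)
Edges inside S: A-C(d=5), A-B(d=50)
numerator = 250 * 500 * 50 = 6250000
denominator = 5 * 50 = 250
card(S) = 6250000 / 250 = 25000

25000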